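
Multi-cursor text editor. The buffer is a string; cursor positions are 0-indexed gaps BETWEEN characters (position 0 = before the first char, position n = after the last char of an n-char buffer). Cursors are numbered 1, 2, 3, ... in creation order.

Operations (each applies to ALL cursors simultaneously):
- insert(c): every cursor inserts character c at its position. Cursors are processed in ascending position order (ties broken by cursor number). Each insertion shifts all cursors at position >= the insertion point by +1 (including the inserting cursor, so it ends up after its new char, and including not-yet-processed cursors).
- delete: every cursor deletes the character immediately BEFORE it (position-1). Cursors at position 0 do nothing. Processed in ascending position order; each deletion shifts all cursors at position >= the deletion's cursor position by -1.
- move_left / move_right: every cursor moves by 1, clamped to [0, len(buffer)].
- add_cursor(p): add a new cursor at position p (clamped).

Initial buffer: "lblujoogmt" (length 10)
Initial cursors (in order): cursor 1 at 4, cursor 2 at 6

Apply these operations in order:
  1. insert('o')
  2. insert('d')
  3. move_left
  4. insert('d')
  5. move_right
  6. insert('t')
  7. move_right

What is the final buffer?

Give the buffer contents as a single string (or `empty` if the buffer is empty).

After op 1 (insert('o')): buffer="lbluojooogmt" (len 12), cursors c1@5 c2@8, authorship ....1..2....
After op 2 (insert('d')): buffer="lbluodjoodogmt" (len 14), cursors c1@6 c2@10, authorship ....11..22....
After op 3 (move_left): buffer="lbluodjoodogmt" (len 14), cursors c1@5 c2@9, authorship ....11..22....
After op 4 (insert('d')): buffer="lbluoddjooddogmt" (len 16), cursors c1@6 c2@11, authorship ....111..222....
After op 5 (move_right): buffer="lbluoddjooddogmt" (len 16), cursors c1@7 c2@12, authorship ....111..222....
After op 6 (insert('t')): buffer="lbluoddtjooddtogmt" (len 18), cursors c1@8 c2@14, authorship ....1111..2222....
After op 7 (move_right): buffer="lbluoddtjooddtogmt" (len 18), cursors c1@9 c2@15, authorship ....1111..2222....

Answer: lbluoddtjooddtogmt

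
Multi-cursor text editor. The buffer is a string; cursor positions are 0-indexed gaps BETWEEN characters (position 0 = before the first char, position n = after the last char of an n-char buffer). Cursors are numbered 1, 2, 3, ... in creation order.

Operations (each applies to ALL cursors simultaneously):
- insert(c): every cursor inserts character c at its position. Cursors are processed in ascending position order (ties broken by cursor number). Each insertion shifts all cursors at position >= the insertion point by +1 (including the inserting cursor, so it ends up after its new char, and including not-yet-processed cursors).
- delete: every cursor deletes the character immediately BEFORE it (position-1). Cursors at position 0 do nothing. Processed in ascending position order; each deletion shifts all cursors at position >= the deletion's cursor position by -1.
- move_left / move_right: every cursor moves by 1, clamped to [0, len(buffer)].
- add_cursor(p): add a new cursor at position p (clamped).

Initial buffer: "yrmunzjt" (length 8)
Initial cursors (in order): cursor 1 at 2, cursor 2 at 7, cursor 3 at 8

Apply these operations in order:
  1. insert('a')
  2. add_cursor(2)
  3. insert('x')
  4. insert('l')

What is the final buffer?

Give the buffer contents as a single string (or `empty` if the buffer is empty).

After op 1 (insert('a')): buffer="yramunzjata" (len 11), cursors c1@3 c2@9 c3@11, authorship ..1.....2.3
After op 2 (add_cursor(2)): buffer="yramunzjata" (len 11), cursors c4@2 c1@3 c2@9 c3@11, authorship ..1.....2.3
After op 3 (insert('x')): buffer="yrxaxmunzjaxtax" (len 15), cursors c4@3 c1@5 c2@12 c3@15, authorship ..411.....22.33
After op 4 (insert('l')): buffer="yrxlaxlmunzjaxltaxl" (len 19), cursors c4@4 c1@7 c2@15 c3@19, authorship ..44111.....222.333

Answer: yrxlaxlmunzjaxltaxl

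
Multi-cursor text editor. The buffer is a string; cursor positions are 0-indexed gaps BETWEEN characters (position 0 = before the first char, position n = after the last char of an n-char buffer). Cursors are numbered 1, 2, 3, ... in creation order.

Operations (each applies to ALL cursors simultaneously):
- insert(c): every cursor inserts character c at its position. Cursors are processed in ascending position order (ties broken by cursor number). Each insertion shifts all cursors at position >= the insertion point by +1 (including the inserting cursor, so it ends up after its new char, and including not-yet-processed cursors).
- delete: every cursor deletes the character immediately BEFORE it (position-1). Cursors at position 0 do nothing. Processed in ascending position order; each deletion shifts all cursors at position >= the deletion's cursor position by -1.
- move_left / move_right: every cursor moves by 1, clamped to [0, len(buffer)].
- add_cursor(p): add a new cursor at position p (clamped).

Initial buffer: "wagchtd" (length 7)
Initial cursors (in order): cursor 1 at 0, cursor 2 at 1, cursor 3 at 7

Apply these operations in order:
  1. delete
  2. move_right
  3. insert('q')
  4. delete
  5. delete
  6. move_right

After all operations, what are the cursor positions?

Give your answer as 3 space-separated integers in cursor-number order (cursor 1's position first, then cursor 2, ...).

Answer: 1 1 3

Derivation:
After op 1 (delete): buffer="agcht" (len 5), cursors c1@0 c2@0 c3@5, authorship .....
After op 2 (move_right): buffer="agcht" (len 5), cursors c1@1 c2@1 c3@5, authorship .....
After op 3 (insert('q')): buffer="aqqgchtq" (len 8), cursors c1@3 c2@3 c3@8, authorship .12....3
After op 4 (delete): buffer="agcht" (len 5), cursors c1@1 c2@1 c3@5, authorship .....
After op 5 (delete): buffer="gch" (len 3), cursors c1@0 c2@0 c3@3, authorship ...
After op 6 (move_right): buffer="gch" (len 3), cursors c1@1 c2@1 c3@3, authorship ...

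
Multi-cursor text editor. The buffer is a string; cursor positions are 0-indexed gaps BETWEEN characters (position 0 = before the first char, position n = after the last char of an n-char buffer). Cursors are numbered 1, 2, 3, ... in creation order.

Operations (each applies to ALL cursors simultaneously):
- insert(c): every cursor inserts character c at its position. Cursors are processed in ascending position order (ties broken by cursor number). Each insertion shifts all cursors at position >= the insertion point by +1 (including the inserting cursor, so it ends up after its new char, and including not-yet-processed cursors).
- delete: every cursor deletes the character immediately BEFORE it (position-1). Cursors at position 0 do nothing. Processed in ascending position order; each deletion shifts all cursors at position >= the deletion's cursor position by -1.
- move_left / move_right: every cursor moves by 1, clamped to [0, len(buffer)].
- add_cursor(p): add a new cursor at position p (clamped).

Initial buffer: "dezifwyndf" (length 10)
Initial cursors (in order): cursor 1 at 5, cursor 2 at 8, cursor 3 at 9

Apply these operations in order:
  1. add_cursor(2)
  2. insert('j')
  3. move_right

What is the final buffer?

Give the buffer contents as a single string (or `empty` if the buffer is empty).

Answer: dejzifjwynjdjf

Derivation:
After op 1 (add_cursor(2)): buffer="dezifwyndf" (len 10), cursors c4@2 c1@5 c2@8 c3@9, authorship ..........
After op 2 (insert('j')): buffer="dejzifjwynjdjf" (len 14), cursors c4@3 c1@7 c2@11 c3@13, authorship ..4...1...2.3.
After op 3 (move_right): buffer="dejzifjwynjdjf" (len 14), cursors c4@4 c1@8 c2@12 c3@14, authorship ..4...1...2.3.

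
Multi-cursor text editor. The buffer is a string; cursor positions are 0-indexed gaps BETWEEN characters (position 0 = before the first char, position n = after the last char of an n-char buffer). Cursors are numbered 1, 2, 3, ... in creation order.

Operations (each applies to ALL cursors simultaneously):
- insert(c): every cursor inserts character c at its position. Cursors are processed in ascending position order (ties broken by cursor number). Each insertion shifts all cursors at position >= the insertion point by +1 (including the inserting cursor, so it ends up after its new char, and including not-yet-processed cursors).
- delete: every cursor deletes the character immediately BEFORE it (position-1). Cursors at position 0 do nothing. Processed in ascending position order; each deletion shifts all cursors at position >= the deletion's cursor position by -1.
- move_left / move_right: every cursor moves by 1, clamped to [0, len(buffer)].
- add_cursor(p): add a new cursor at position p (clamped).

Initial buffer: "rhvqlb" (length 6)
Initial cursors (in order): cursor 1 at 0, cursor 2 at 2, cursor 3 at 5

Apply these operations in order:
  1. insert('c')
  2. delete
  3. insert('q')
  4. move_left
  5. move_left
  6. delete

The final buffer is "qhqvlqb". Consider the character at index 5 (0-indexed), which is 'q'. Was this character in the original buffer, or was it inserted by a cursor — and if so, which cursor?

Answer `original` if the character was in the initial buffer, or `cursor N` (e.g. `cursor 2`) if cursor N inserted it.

After op 1 (insert('c')): buffer="crhcvqlcb" (len 9), cursors c1@1 c2@4 c3@8, authorship 1..2...3.
After op 2 (delete): buffer="rhvqlb" (len 6), cursors c1@0 c2@2 c3@5, authorship ......
After op 3 (insert('q')): buffer="qrhqvqlqb" (len 9), cursors c1@1 c2@4 c3@8, authorship 1..2...3.
After op 4 (move_left): buffer="qrhqvqlqb" (len 9), cursors c1@0 c2@3 c3@7, authorship 1..2...3.
After op 5 (move_left): buffer="qrhqvqlqb" (len 9), cursors c1@0 c2@2 c3@6, authorship 1..2...3.
After op 6 (delete): buffer="qhqvlqb" (len 7), cursors c1@0 c2@1 c3@4, authorship 1.2..3.
Authorship (.=original, N=cursor N): 1 . 2 . . 3 .
Index 5: author = 3

Answer: cursor 3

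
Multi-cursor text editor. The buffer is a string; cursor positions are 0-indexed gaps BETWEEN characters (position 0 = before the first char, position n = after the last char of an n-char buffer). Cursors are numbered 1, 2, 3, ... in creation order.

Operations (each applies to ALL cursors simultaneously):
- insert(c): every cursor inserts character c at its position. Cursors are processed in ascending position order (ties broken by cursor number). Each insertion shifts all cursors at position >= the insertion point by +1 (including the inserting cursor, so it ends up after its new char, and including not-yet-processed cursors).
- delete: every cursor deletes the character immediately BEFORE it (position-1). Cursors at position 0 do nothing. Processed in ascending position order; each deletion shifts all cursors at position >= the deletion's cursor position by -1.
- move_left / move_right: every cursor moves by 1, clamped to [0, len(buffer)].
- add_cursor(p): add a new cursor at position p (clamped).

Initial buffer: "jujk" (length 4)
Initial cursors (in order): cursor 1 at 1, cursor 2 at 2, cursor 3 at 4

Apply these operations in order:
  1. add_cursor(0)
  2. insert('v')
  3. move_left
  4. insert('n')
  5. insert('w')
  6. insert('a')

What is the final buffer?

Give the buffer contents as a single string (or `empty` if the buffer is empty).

After op 1 (add_cursor(0)): buffer="jujk" (len 4), cursors c4@0 c1@1 c2@2 c3@4, authorship ....
After op 2 (insert('v')): buffer="vjvuvjkv" (len 8), cursors c4@1 c1@3 c2@5 c3@8, authorship 4.1.2..3
After op 3 (move_left): buffer="vjvuvjkv" (len 8), cursors c4@0 c1@2 c2@4 c3@7, authorship 4.1.2..3
After op 4 (insert('n')): buffer="nvjnvunvjknv" (len 12), cursors c4@1 c1@4 c2@7 c3@11, authorship 44.11.22..33
After op 5 (insert('w')): buffer="nwvjnwvunwvjknwv" (len 16), cursors c4@2 c1@6 c2@10 c3@15, authorship 444.111.222..333
After op 6 (insert('a')): buffer="nwavjnwavunwavjknwav" (len 20), cursors c4@3 c1@8 c2@13 c3@19, authorship 4444.1111.2222..3333

Answer: nwavjnwavunwavjknwav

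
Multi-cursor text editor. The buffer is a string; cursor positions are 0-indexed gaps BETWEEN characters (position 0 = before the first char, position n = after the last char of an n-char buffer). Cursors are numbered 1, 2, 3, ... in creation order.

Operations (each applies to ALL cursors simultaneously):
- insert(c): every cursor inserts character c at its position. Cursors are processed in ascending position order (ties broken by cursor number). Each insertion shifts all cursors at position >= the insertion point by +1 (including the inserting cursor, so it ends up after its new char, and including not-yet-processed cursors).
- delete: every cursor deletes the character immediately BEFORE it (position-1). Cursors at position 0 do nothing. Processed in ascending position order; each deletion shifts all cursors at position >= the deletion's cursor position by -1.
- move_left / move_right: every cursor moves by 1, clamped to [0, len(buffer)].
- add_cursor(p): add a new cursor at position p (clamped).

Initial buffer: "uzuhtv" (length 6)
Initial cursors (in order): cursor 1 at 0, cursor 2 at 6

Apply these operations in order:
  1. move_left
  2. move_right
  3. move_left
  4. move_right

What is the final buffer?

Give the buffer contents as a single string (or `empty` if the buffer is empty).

After op 1 (move_left): buffer="uzuhtv" (len 6), cursors c1@0 c2@5, authorship ......
After op 2 (move_right): buffer="uzuhtv" (len 6), cursors c1@1 c2@6, authorship ......
After op 3 (move_left): buffer="uzuhtv" (len 6), cursors c1@0 c2@5, authorship ......
After op 4 (move_right): buffer="uzuhtv" (len 6), cursors c1@1 c2@6, authorship ......

Answer: uzuhtv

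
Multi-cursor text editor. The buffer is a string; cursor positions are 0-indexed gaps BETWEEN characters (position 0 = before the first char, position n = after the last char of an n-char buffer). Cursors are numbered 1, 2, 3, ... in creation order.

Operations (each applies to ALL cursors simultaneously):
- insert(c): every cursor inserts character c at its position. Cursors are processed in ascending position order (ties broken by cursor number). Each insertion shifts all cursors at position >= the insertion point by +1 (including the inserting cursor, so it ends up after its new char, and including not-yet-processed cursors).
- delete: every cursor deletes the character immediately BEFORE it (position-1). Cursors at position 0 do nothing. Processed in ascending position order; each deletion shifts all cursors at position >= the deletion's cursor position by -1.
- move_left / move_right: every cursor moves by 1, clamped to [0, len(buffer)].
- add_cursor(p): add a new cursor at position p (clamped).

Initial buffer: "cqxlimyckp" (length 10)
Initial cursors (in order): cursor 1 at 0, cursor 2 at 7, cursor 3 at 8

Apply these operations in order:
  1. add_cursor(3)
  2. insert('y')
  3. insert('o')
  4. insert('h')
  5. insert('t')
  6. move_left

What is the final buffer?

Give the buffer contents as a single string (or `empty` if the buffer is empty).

After op 1 (add_cursor(3)): buffer="cqxlimyckp" (len 10), cursors c1@0 c4@3 c2@7 c3@8, authorship ..........
After op 2 (insert('y')): buffer="ycqxylimyycykp" (len 14), cursors c1@1 c4@5 c2@10 c3@12, authorship 1...4....2.3..
After op 3 (insert('o')): buffer="yocqxyolimyyocyokp" (len 18), cursors c1@2 c4@7 c2@13 c3@16, authorship 11...44....22.33..
After op 4 (insert('h')): buffer="yohcqxyohlimyyohcyohkp" (len 22), cursors c1@3 c4@9 c2@16 c3@20, authorship 111...444....222.333..
After op 5 (insert('t')): buffer="yohtcqxyohtlimyyohtcyohtkp" (len 26), cursors c1@4 c4@11 c2@19 c3@24, authorship 1111...4444....2222.3333..
After op 6 (move_left): buffer="yohtcqxyohtlimyyohtcyohtkp" (len 26), cursors c1@3 c4@10 c2@18 c3@23, authorship 1111...4444....2222.3333..

Answer: yohtcqxyohtlimyyohtcyohtkp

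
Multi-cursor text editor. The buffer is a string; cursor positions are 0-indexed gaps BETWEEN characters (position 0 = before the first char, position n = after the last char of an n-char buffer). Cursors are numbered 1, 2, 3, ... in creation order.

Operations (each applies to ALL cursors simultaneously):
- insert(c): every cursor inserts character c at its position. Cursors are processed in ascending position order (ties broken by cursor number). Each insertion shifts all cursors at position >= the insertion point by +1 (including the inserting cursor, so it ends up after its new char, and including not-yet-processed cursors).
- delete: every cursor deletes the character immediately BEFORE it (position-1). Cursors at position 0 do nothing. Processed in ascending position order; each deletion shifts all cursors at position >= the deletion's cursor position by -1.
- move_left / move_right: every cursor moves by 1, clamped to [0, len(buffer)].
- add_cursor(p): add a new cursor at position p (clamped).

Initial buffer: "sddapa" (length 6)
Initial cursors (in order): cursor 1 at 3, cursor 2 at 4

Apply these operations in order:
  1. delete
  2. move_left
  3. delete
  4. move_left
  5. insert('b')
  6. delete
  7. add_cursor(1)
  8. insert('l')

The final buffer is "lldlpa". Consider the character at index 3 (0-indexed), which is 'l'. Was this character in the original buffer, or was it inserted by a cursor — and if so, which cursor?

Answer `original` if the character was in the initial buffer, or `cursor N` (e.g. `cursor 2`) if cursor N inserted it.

Answer: cursor 3

Derivation:
After op 1 (delete): buffer="sdpa" (len 4), cursors c1@2 c2@2, authorship ....
After op 2 (move_left): buffer="sdpa" (len 4), cursors c1@1 c2@1, authorship ....
After op 3 (delete): buffer="dpa" (len 3), cursors c1@0 c2@0, authorship ...
After op 4 (move_left): buffer="dpa" (len 3), cursors c1@0 c2@0, authorship ...
After op 5 (insert('b')): buffer="bbdpa" (len 5), cursors c1@2 c2@2, authorship 12...
After op 6 (delete): buffer="dpa" (len 3), cursors c1@0 c2@0, authorship ...
After op 7 (add_cursor(1)): buffer="dpa" (len 3), cursors c1@0 c2@0 c3@1, authorship ...
After op 8 (insert('l')): buffer="lldlpa" (len 6), cursors c1@2 c2@2 c3@4, authorship 12.3..
Authorship (.=original, N=cursor N): 1 2 . 3 . .
Index 3: author = 3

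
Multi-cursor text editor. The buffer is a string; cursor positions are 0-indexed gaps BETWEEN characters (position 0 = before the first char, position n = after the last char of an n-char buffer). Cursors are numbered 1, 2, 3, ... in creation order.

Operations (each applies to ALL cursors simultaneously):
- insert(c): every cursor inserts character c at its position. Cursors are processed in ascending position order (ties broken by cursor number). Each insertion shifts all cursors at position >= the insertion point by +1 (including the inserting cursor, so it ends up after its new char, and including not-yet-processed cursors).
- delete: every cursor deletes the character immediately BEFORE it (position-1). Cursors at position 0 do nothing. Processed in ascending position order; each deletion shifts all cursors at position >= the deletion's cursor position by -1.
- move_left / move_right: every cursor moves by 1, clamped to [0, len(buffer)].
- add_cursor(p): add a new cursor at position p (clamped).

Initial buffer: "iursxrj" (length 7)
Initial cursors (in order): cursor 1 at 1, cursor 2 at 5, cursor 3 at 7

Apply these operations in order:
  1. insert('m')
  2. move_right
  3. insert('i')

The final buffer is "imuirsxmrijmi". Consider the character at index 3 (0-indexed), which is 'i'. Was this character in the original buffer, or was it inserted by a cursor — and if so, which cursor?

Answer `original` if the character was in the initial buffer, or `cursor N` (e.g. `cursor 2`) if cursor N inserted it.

After op 1 (insert('m')): buffer="imursxmrjm" (len 10), cursors c1@2 c2@7 c3@10, authorship .1....2..3
After op 2 (move_right): buffer="imursxmrjm" (len 10), cursors c1@3 c2@8 c3@10, authorship .1....2..3
After op 3 (insert('i')): buffer="imuirsxmrijmi" (len 13), cursors c1@4 c2@10 c3@13, authorship .1.1...2.2.33
Authorship (.=original, N=cursor N): . 1 . 1 . . . 2 . 2 . 3 3
Index 3: author = 1

Answer: cursor 1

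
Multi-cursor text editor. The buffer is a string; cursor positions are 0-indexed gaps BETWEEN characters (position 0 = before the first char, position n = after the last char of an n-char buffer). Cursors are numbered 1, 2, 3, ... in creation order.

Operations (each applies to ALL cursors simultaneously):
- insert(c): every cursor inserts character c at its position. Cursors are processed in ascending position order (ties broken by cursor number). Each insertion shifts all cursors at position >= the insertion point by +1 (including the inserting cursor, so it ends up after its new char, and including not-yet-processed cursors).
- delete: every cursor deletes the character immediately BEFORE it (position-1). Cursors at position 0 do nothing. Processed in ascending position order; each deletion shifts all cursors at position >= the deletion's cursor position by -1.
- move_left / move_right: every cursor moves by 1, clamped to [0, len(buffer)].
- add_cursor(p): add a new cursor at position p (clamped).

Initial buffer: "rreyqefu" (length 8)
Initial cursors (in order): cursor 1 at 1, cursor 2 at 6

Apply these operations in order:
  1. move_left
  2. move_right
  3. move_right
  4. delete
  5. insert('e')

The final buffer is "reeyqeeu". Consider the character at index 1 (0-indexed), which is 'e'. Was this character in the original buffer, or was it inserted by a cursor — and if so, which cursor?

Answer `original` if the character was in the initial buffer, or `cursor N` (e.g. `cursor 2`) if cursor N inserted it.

Answer: cursor 1

Derivation:
After op 1 (move_left): buffer="rreyqefu" (len 8), cursors c1@0 c2@5, authorship ........
After op 2 (move_right): buffer="rreyqefu" (len 8), cursors c1@1 c2@6, authorship ........
After op 3 (move_right): buffer="rreyqefu" (len 8), cursors c1@2 c2@7, authorship ........
After op 4 (delete): buffer="reyqeu" (len 6), cursors c1@1 c2@5, authorship ......
After op 5 (insert('e')): buffer="reeyqeeu" (len 8), cursors c1@2 c2@7, authorship .1....2.
Authorship (.=original, N=cursor N): . 1 . . . . 2 .
Index 1: author = 1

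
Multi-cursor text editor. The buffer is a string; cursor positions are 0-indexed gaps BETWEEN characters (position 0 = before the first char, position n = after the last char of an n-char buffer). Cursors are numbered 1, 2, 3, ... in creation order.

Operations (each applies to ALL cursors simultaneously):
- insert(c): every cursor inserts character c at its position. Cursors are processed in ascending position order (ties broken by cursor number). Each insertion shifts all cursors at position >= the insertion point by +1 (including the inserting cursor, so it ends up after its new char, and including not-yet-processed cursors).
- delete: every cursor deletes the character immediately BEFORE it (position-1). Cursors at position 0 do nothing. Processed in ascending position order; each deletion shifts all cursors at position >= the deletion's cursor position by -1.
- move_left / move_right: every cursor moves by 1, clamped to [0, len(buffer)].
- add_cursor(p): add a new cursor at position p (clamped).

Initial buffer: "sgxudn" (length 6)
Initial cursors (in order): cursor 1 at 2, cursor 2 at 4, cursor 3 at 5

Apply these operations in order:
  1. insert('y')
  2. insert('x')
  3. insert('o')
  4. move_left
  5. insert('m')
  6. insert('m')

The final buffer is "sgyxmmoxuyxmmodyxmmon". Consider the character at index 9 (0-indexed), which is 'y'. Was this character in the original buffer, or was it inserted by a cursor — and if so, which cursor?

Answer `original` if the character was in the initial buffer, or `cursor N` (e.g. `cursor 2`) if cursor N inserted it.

Answer: cursor 2

Derivation:
After op 1 (insert('y')): buffer="sgyxuydyn" (len 9), cursors c1@3 c2@6 c3@8, authorship ..1..2.3.
After op 2 (insert('x')): buffer="sgyxxuyxdyxn" (len 12), cursors c1@4 c2@8 c3@11, authorship ..11..22.33.
After op 3 (insert('o')): buffer="sgyxoxuyxodyxon" (len 15), cursors c1@5 c2@10 c3@14, authorship ..111..222.333.
After op 4 (move_left): buffer="sgyxoxuyxodyxon" (len 15), cursors c1@4 c2@9 c3@13, authorship ..111..222.333.
After op 5 (insert('m')): buffer="sgyxmoxuyxmodyxmon" (len 18), cursors c1@5 c2@11 c3@16, authorship ..1111..2222.3333.
After op 6 (insert('m')): buffer="sgyxmmoxuyxmmodyxmmon" (len 21), cursors c1@6 c2@13 c3@19, authorship ..11111..22222.33333.
Authorship (.=original, N=cursor N): . . 1 1 1 1 1 . . 2 2 2 2 2 . 3 3 3 3 3 .
Index 9: author = 2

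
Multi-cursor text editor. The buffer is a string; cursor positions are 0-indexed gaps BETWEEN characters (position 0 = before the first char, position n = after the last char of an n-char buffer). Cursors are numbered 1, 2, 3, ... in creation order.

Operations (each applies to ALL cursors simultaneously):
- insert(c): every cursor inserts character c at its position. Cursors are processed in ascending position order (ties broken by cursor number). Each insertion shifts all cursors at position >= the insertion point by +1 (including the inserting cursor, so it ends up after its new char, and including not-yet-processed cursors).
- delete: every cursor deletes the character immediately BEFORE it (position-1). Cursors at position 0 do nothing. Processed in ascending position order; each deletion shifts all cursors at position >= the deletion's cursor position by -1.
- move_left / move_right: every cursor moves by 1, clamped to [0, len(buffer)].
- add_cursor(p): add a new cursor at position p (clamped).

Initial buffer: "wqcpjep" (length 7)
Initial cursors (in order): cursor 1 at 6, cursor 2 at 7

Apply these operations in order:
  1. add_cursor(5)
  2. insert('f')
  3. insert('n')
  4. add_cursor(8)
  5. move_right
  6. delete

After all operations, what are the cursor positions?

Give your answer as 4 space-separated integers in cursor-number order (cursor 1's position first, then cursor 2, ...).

After op 1 (add_cursor(5)): buffer="wqcpjep" (len 7), cursors c3@5 c1@6 c2@7, authorship .......
After op 2 (insert('f')): buffer="wqcpjfefpf" (len 10), cursors c3@6 c1@8 c2@10, authorship .....3.1.2
After op 3 (insert('n')): buffer="wqcpjfnefnpfn" (len 13), cursors c3@7 c1@10 c2@13, authorship .....33.11.22
After op 4 (add_cursor(8)): buffer="wqcpjfnefnpfn" (len 13), cursors c3@7 c4@8 c1@10 c2@13, authorship .....33.11.22
After op 5 (move_right): buffer="wqcpjfnefnpfn" (len 13), cursors c3@8 c4@9 c1@11 c2@13, authorship .....33.11.22
After op 6 (delete): buffer="wqcpjfnnf" (len 9), cursors c3@7 c4@7 c1@8 c2@9, authorship .....3312

Answer: 8 9 7 7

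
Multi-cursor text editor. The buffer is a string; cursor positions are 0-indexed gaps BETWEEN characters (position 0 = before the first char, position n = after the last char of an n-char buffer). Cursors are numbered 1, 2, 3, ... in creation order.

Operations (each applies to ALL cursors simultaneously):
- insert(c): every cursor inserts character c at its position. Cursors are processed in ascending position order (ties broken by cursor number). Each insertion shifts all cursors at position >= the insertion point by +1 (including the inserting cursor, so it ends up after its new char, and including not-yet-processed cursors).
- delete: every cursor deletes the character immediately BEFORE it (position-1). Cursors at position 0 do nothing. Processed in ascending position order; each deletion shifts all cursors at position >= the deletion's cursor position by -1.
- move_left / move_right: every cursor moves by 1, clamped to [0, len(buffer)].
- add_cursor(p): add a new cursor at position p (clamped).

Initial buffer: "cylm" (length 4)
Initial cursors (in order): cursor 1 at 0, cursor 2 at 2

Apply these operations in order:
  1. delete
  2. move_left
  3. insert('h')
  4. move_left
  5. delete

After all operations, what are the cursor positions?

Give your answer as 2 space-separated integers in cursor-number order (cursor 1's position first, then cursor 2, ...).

After op 1 (delete): buffer="clm" (len 3), cursors c1@0 c2@1, authorship ...
After op 2 (move_left): buffer="clm" (len 3), cursors c1@0 c2@0, authorship ...
After op 3 (insert('h')): buffer="hhclm" (len 5), cursors c1@2 c2@2, authorship 12...
After op 4 (move_left): buffer="hhclm" (len 5), cursors c1@1 c2@1, authorship 12...
After op 5 (delete): buffer="hclm" (len 4), cursors c1@0 c2@0, authorship 2...

Answer: 0 0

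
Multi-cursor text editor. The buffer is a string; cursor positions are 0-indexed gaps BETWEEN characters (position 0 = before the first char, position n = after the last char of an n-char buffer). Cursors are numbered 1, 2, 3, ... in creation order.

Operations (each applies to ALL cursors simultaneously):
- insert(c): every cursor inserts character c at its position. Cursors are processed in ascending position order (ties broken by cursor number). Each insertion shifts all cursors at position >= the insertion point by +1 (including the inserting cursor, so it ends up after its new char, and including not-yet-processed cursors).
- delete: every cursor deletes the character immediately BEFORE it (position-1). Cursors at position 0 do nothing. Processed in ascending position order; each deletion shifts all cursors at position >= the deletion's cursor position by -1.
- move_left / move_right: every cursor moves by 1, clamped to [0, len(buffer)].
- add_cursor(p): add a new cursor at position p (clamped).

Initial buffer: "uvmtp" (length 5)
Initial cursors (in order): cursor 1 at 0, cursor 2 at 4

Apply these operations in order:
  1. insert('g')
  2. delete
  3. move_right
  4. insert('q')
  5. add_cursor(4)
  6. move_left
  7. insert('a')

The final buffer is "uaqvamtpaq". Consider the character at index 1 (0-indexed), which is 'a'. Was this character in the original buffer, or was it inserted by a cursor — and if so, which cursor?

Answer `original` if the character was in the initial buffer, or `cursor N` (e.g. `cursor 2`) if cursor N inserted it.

After op 1 (insert('g')): buffer="guvmtgp" (len 7), cursors c1@1 c2@6, authorship 1....2.
After op 2 (delete): buffer="uvmtp" (len 5), cursors c1@0 c2@4, authorship .....
After op 3 (move_right): buffer="uvmtp" (len 5), cursors c1@1 c2@5, authorship .....
After op 4 (insert('q')): buffer="uqvmtpq" (len 7), cursors c1@2 c2@7, authorship .1....2
After op 5 (add_cursor(4)): buffer="uqvmtpq" (len 7), cursors c1@2 c3@4 c2@7, authorship .1....2
After op 6 (move_left): buffer="uqvmtpq" (len 7), cursors c1@1 c3@3 c2@6, authorship .1....2
After op 7 (insert('a')): buffer="uaqvamtpaq" (len 10), cursors c1@2 c3@5 c2@9, authorship .11.3...22
Authorship (.=original, N=cursor N): . 1 1 . 3 . . . 2 2
Index 1: author = 1

Answer: cursor 1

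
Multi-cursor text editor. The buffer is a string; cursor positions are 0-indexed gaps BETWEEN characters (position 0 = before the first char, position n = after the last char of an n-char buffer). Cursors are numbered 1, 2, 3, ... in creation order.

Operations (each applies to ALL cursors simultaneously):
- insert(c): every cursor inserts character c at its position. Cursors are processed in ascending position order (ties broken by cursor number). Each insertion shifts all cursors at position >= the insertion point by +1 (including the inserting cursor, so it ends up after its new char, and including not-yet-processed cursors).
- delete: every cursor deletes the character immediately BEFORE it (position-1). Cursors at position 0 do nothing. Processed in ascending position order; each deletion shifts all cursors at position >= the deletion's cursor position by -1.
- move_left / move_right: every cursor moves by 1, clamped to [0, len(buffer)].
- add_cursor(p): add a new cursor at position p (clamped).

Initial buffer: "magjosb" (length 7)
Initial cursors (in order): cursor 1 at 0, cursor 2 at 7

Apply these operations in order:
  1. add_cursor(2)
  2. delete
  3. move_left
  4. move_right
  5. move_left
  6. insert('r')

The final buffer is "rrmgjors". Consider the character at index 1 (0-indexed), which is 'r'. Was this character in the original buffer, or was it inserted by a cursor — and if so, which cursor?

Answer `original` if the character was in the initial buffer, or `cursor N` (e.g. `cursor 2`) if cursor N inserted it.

After op 1 (add_cursor(2)): buffer="magjosb" (len 7), cursors c1@0 c3@2 c2@7, authorship .......
After op 2 (delete): buffer="mgjos" (len 5), cursors c1@0 c3@1 c2@5, authorship .....
After op 3 (move_left): buffer="mgjos" (len 5), cursors c1@0 c3@0 c2@4, authorship .....
After op 4 (move_right): buffer="mgjos" (len 5), cursors c1@1 c3@1 c2@5, authorship .....
After op 5 (move_left): buffer="mgjos" (len 5), cursors c1@0 c3@0 c2@4, authorship .....
After op 6 (insert('r')): buffer="rrmgjors" (len 8), cursors c1@2 c3@2 c2@7, authorship 13....2.
Authorship (.=original, N=cursor N): 1 3 . . . . 2 .
Index 1: author = 3

Answer: cursor 3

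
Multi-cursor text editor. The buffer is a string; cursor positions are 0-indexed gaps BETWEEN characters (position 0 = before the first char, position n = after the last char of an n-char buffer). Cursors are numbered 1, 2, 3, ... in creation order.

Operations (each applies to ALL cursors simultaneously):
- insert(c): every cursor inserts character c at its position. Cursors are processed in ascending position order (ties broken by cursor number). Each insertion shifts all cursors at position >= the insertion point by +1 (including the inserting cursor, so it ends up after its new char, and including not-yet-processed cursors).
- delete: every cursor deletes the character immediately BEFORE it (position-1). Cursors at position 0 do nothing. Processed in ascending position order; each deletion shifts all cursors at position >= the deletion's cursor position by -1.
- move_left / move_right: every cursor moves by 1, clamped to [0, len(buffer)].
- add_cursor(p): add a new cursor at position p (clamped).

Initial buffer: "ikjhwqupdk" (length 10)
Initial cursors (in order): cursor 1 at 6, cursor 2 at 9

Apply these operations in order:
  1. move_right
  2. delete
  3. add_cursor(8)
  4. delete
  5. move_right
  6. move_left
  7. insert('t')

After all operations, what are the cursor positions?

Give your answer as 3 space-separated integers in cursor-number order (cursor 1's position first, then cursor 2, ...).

After op 1 (move_right): buffer="ikjhwqupdk" (len 10), cursors c1@7 c2@10, authorship ..........
After op 2 (delete): buffer="ikjhwqpd" (len 8), cursors c1@6 c2@8, authorship ........
After op 3 (add_cursor(8)): buffer="ikjhwqpd" (len 8), cursors c1@6 c2@8 c3@8, authorship ........
After op 4 (delete): buffer="ikjhw" (len 5), cursors c1@5 c2@5 c3@5, authorship .....
After op 5 (move_right): buffer="ikjhw" (len 5), cursors c1@5 c2@5 c3@5, authorship .....
After op 6 (move_left): buffer="ikjhw" (len 5), cursors c1@4 c2@4 c3@4, authorship .....
After op 7 (insert('t')): buffer="ikjhtttw" (len 8), cursors c1@7 c2@7 c3@7, authorship ....123.

Answer: 7 7 7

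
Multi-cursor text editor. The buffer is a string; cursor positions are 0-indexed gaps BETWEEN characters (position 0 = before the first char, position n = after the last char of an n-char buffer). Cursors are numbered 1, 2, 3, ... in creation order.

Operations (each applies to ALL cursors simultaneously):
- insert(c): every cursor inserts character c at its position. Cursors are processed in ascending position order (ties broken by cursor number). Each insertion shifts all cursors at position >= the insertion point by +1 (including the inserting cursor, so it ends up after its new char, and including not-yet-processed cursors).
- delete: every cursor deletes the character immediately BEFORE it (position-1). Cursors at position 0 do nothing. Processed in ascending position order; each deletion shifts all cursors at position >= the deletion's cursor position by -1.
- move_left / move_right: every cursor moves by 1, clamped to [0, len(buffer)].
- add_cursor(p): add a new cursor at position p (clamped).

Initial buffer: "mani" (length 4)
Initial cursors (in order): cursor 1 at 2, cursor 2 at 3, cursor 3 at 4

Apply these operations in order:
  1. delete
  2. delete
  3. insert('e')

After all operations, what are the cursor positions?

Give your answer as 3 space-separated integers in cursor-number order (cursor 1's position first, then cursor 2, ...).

Answer: 3 3 3

Derivation:
After op 1 (delete): buffer="m" (len 1), cursors c1@1 c2@1 c3@1, authorship .
After op 2 (delete): buffer="" (len 0), cursors c1@0 c2@0 c3@0, authorship 
After op 3 (insert('e')): buffer="eee" (len 3), cursors c1@3 c2@3 c3@3, authorship 123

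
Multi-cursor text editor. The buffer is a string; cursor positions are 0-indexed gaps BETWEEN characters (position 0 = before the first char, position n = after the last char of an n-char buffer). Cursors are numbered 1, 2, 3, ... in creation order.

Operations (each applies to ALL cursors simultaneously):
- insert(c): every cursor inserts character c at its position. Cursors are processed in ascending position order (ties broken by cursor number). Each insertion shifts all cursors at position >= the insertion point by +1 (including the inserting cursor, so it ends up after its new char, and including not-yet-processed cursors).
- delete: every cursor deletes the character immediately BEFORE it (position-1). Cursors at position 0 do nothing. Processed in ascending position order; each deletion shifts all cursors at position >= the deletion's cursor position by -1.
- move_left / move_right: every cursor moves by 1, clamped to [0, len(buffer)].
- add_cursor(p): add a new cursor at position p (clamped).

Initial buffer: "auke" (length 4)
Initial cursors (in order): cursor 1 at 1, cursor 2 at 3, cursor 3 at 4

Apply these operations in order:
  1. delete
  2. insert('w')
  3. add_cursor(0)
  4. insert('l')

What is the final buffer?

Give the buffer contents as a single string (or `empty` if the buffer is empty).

After op 1 (delete): buffer="u" (len 1), cursors c1@0 c2@1 c3@1, authorship .
After op 2 (insert('w')): buffer="wuww" (len 4), cursors c1@1 c2@4 c3@4, authorship 1.23
After op 3 (add_cursor(0)): buffer="wuww" (len 4), cursors c4@0 c1@1 c2@4 c3@4, authorship 1.23
After op 4 (insert('l')): buffer="lwluwwll" (len 8), cursors c4@1 c1@3 c2@8 c3@8, authorship 411.2323

Answer: lwluwwll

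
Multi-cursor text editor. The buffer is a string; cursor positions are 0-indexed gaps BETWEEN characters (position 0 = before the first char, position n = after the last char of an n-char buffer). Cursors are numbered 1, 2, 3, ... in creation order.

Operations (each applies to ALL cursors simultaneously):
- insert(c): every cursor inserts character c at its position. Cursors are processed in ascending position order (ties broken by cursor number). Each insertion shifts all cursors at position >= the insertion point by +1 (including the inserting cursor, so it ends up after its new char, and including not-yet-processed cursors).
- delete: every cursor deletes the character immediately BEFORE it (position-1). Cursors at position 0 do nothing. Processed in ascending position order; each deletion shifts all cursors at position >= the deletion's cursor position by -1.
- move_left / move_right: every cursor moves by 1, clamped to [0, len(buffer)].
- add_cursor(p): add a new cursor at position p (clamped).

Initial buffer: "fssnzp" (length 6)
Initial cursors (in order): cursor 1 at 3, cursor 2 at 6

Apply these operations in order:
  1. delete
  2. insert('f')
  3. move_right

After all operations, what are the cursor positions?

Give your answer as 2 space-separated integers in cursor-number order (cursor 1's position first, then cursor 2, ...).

After op 1 (delete): buffer="fsnz" (len 4), cursors c1@2 c2@4, authorship ....
After op 2 (insert('f')): buffer="fsfnzf" (len 6), cursors c1@3 c2@6, authorship ..1..2
After op 3 (move_right): buffer="fsfnzf" (len 6), cursors c1@4 c2@6, authorship ..1..2

Answer: 4 6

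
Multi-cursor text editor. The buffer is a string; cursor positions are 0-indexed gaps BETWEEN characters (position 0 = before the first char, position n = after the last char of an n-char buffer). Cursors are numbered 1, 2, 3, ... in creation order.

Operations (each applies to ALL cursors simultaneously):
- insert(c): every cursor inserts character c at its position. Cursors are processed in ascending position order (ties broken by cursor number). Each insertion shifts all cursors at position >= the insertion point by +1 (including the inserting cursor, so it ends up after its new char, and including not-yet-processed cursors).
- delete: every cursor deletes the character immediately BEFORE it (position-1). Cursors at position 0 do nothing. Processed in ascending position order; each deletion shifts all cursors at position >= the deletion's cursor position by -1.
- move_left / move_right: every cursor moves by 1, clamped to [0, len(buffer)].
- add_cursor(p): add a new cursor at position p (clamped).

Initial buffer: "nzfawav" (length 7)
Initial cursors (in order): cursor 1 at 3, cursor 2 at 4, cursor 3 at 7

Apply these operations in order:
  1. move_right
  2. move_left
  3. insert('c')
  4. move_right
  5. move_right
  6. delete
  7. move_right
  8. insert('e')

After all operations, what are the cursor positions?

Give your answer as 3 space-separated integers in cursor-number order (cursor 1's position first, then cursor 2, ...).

After op 1 (move_right): buffer="nzfawav" (len 7), cursors c1@4 c2@5 c3@7, authorship .......
After op 2 (move_left): buffer="nzfawav" (len 7), cursors c1@3 c2@4 c3@6, authorship .......
After op 3 (insert('c')): buffer="nzfcacwacv" (len 10), cursors c1@4 c2@6 c3@9, authorship ...1.2..3.
After op 4 (move_right): buffer="nzfcacwacv" (len 10), cursors c1@5 c2@7 c3@10, authorship ...1.2..3.
After op 5 (move_right): buffer="nzfcacwacv" (len 10), cursors c1@6 c2@8 c3@10, authorship ...1.2..3.
After op 6 (delete): buffer="nzfcawc" (len 7), cursors c1@5 c2@6 c3@7, authorship ...1..3
After op 7 (move_right): buffer="nzfcawc" (len 7), cursors c1@6 c2@7 c3@7, authorship ...1..3
After op 8 (insert('e')): buffer="nzfcawecee" (len 10), cursors c1@7 c2@10 c3@10, authorship ...1..1323

Answer: 7 10 10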